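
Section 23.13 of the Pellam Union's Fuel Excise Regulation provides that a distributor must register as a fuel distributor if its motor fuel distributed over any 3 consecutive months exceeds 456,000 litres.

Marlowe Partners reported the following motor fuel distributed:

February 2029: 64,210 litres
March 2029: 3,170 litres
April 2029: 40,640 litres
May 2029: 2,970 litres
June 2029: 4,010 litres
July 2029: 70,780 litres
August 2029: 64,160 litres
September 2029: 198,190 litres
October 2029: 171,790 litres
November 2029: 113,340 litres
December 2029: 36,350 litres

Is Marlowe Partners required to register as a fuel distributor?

Yes

February 2029–April 2029: 64,210 litres + 3,170 litres + 40,640 litres = 108,020 litres (under)
March 2029–May 2029: 3,170 litres + 40,640 litres + 2,970 litres = 46,780 litres (under)
April 2029–June 2029: 40,640 litres + 2,970 litres + 4,010 litres = 47,620 litres (under)
May 2029–July 2029: 2,970 litres + 4,010 litres + 70,780 litres = 77,760 litres (under)
June 2029–August 2029: 4,010 litres + 70,780 litres + 64,160 litres = 138,950 litres (under)
July 2029–September 2029: 70,780 litres + 64,160 litres + 198,190 litres = 333,130 litres (under)
August 2029–October 2029: 64,160 litres + 198,190 litres + 171,790 litres = 434,140 litres (under)
September 2029–November 2029: 198,190 litres + 171,790 litres + 113,340 litres = 483,320 litres (over)
October 2029–December 2029: 171,790 litres + 113,340 litres + 36,350 litres = 321,480 litres (under)
At least one window exceeds 456,000 litres.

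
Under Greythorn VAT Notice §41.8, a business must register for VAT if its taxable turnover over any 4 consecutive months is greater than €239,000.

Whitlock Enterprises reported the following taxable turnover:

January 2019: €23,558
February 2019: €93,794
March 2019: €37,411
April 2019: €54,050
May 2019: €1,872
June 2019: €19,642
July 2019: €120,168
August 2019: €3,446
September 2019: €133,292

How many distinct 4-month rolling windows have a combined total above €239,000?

1

January 2019–April 2019: €23,558 + €93,794 + €37,411 + €54,050 = €208,813 (under)
February 2019–May 2019: €93,794 + €37,411 + €54,050 + €1,872 = €187,127 (under)
March 2019–June 2019: €37,411 + €54,050 + €1,872 + €19,642 = €112,975 (under)
April 2019–July 2019: €54,050 + €1,872 + €19,642 + €120,168 = €195,732 (under)
May 2019–August 2019: €1,872 + €19,642 + €120,168 + €3,446 = €145,128 (under)
June 2019–September 2019: €19,642 + €120,168 + €3,446 + €133,292 = €276,548 (over)
1 window exceeds the threshold.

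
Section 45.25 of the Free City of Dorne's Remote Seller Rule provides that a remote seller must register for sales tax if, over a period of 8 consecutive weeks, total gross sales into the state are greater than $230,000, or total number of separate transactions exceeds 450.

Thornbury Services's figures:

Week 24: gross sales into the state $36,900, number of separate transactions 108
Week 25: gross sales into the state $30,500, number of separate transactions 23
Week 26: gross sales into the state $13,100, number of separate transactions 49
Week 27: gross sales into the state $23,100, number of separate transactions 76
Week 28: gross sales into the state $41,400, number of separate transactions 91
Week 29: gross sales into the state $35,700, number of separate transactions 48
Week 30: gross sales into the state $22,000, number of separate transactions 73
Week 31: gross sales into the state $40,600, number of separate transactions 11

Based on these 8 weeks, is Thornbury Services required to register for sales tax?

Yes

Total gross sales into the state: $36,900 + $30,500 + $13,100 + $23,100 + $41,400 + $35,700 + $22,000 + $40,600 = $243,300 (> $230,000).
Total number of separate transactions: 108 + 23 + 49 + 76 + 91 + 48 + 73 + 11 = 479 (> 450).
The test is 'or': at least one threshold is exceeded.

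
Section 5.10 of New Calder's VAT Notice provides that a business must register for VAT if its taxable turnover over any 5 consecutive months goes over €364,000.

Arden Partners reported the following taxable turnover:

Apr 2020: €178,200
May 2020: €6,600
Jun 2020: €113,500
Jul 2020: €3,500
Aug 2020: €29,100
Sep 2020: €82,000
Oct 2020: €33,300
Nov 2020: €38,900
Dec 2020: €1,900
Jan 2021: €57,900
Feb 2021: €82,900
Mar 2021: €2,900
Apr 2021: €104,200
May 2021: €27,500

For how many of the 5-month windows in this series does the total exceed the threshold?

Apr 2020–Aug 2020: €178,200 + €6,600 + €113,500 + €3,500 + €29,100 = €330,900 (under)
May 2020–Sep 2020: €6,600 + €113,500 + €3,500 + €29,100 + €82,000 = €234,700 (under)
Jun 2020–Oct 2020: €113,500 + €3,500 + €29,100 + €82,000 + €33,300 = €261,400 (under)
Jul 2020–Nov 2020: €3,500 + €29,100 + €82,000 + €33,300 + €38,900 = €186,800 (under)
Aug 2020–Dec 2020: €29,100 + €82,000 + €33,300 + €38,900 + €1,900 = €185,200 (under)
Sep 2020–Jan 2021: €82,000 + €33,300 + €38,900 + €1,900 + €57,900 = €214,000 (under)
Oct 2020–Feb 2021: €33,300 + €38,900 + €1,900 + €57,900 + €82,900 = €214,900 (under)
Nov 2020–Mar 2021: €38,900 + €1,900 + €57,900 + €82,900 + €2,900 = €184,500 (under)
Dec 2020–Apr 2021: €1,900 + €57,900 + €82,900 + €2,900 + €104,200 = €249,800 (under)
Jan 2021–May 2021: €57,900 + €82,900 + €2,900 + €104,200 + €27,500 = €275,400 (under)
0 windows exceed the threshold.

0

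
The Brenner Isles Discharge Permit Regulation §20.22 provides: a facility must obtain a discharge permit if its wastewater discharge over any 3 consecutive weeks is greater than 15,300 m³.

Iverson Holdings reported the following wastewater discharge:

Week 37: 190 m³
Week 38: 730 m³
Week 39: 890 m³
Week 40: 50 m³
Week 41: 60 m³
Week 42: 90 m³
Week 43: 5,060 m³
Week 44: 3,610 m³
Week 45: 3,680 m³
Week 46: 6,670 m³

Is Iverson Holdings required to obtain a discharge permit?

No

Week 37–Week 39: 190 m³ + 730 m³ + 890 m³ = 1,810 m³ (under)
Week 38–Week 40: 730 m³ + 890 m³ + 50 m³ = 1,670 m³ (under)
Week 39–Week 41: 890 m³ + 50 m³ + 60 m³ = 1,000 m³ (under)
Week 40–Week 42: 50 m³ + 60 m³ + 90 m³ = 200 m³ (under)
Week 41–Week 43: 60 m³ + 90 m³ + 5,060 m³ = 5,210 m³ (under)
Week 42–Week 44: 90 m³ + 5,060 m³ + 3,610 m³ = 8,760 m³ (under)
Week 43–Week 45: 5,060 m³ + 3,610 m³ + 3,680 m³ = 12,350 m³ (under)
Week 44–Week 46: 3,610 m³ + 3,680 m³ + 6,670 m³ = 13,960 m³ (under)
No window exceeds 15,300 m³.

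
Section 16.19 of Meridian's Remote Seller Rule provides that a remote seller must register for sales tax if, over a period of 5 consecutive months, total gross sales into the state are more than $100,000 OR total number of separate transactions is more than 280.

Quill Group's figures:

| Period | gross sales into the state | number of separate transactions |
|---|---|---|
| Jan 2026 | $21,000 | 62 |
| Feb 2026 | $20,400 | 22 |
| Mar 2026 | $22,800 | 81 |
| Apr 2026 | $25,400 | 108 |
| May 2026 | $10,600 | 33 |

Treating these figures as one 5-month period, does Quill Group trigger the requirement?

Yes

Total gross sales into the state: $21,000 + $20,400 + $22,800 + $25,400 + $10,600 = $100,200 (> $100,000).
Total number of separate transactions: 62 + 22 + 81 + 108 + 33 = 306 (> 280).
The test is 'or': at least one threshold is exceeded.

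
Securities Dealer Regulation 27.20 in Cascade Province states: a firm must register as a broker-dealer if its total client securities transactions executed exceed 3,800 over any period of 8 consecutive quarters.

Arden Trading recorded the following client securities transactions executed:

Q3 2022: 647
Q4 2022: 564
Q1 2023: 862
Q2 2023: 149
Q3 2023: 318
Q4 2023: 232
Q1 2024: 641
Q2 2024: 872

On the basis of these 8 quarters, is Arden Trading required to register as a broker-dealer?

Yes

Total client securities transactions executed: 647 + 564 + 862 + 149 + 318 + 232 + 641 + 872 = 4,285.
4,285 > 3,800, so the threshold is exceeded.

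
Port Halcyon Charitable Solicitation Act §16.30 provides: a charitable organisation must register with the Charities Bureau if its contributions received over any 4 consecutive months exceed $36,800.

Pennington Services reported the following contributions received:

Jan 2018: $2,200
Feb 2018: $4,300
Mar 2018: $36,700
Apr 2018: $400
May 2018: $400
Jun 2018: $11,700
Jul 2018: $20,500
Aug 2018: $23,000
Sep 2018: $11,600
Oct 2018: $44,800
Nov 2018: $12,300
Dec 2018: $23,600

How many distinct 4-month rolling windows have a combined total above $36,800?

8

Jan 2018–Apr 2018: $2,200 + $4,300 + $36,700 + $400 = $43,600 (over)
Feb 2018–May 2018: $4,300 + $36,700 + $400 + $400 = $41,800 (over)
Mar 2018–Jun 2018: $36,700 + $400 + $400 + $11,700 = $49,200 (over)
Apr 2018–Jul 2018: $400 + $400 + $11,700 + $20,500 = $33,000 (under)
May 2018–Aug 2018: $400 + $11,700 + $20,500 + $23,000 = $55,600 (over)
Jun 2018–Sep 2018: $11,700 + $20,500 + $23,000 + $11,600 = $66,800 (over)
Jul 2018–Oct 2018: $20,500 + $23,000 + $11,600 + $44,800 = $99,900 (over)
Aug 2018–Nov 2018: $23,000 + $11,600 + $44,800 + $12,300 = $91,700 (over)
Sep 2018–Dec 2018: $11,600 + $44,800 + $12,300 + $23,600 = $92,300 (over)
8 windows exceed the threshold.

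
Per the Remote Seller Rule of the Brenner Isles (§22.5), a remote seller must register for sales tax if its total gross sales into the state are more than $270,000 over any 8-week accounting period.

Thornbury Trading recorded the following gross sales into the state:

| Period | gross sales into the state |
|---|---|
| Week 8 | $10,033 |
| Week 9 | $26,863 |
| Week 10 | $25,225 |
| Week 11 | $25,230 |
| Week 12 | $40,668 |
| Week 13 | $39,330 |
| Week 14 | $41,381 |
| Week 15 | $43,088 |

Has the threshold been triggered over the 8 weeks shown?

Total gross sales into the state: $10,033 + $26,863 + $25,225 + $25,230 + $40,668 + $39,330 + $41,381 + $43,088 = $251,818.
$251,818 ≤ $270,000, so the threshold is not exceeded.

No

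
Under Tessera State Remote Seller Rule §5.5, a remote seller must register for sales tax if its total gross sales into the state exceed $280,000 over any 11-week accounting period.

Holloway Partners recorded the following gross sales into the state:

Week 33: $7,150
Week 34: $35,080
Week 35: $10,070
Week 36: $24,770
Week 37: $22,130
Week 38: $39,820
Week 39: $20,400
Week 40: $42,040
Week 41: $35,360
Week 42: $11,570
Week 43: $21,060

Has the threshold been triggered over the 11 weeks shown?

No

Total gross sales into the state: $7,150 + $35,080 + $10,070 + $24,770 + $22,130 + $39,820 + $20,400 + $42,040 + $35,360 + $11,570 + $21,060 = $269,450.
$269,450 ≤ $280,000, so the threshold is not exceeded.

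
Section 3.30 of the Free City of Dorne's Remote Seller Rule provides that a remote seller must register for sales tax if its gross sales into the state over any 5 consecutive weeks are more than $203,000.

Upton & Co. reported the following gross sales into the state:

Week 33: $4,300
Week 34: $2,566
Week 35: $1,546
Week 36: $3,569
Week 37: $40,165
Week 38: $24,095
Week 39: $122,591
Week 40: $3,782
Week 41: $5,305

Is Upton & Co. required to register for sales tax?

Week 33–Week 37: $4,300 + $2,566 + $1,546 + $3,569 + $40,165 = $52,146 (under)
Week 34–Week 38: $2,566 + $1,546 + $3,569 + $40,165 + $24,095 = $71,941 (under)
Week 35–Week 39: $1,546 + $3,569 + $40,165 + $24,095 + $122,591 = $191,966 (under)
Week 36–Week 40: $3,569 + $40,165 + $24,095 + $122,591 + $3,782 = $194,202 (under)
Week 37–Week 41: $40,165 + $24,095 + $122,591 + $3,782 + $5,305 = $195,938 (under)
No window exceeds $203,000.

No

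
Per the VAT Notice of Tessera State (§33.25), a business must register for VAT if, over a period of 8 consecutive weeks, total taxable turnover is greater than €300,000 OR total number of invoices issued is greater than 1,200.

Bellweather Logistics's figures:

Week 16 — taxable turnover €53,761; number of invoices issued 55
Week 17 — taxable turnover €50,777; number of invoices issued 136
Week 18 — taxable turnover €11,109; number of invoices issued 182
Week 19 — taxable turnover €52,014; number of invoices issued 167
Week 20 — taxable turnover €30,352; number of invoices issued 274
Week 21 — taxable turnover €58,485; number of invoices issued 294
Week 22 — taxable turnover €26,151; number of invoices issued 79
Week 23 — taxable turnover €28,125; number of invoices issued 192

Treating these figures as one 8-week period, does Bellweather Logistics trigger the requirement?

Total taxable turnover: €53,761 + €50,777 + €11,109 + €52,014 + €30,352 + €58,485 + €26,151 + €28,125 = €310,774 (> €300,000).
Total number of invoices issued: 55 + 136 + 182 + 167 + 274 + 294 + 79 + 192 = 1,379 (> 1,200).
The test is 'or': at least one threshold is exceeded.

Yes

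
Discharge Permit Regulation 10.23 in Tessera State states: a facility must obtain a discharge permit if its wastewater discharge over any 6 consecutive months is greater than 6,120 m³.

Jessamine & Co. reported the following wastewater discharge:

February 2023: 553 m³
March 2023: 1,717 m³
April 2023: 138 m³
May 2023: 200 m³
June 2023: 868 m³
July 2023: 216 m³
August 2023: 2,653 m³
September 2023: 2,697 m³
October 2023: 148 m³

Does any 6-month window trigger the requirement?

Yes

February 2023–July 2023: 553 m³ + 1,717 m³ + 138 m³ + 200 m³ + 868 m³ + 216 m³ = 3,692 m³ (under)
March 2023–August 2023: 1,717 m³ + 138 m³ + 200 m³ + 868 m³ + 216 m³ + 2,653 m³ = 5,792 m³ (under)
April 2023–September 2023: 138 m³ + 200 m³ + 868 m³ + 216 m³ + 2,653 m³ + 2,697 m³ = 6,772 m³ (over)
May 2023–October 2023: 200 m³ + 868 m³ + 216 m³ + 2,653 m³ + 2,697 m³ + 148 m³ = 6,782 m³ (over)
At least one window exceeds 6,120 m³.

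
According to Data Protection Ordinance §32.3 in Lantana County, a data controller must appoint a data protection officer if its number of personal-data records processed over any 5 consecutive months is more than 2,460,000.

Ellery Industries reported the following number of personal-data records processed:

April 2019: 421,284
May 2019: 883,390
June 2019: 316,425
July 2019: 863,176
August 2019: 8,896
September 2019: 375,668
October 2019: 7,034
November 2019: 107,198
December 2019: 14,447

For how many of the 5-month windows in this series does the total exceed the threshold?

April 2019–August 2019: 421,284 + 883,390 + 316,425 + 863,176 + 8,896 = 2,493,171 (over)
May 2019–September 2019: 883,390 + 316,425 + 863,176 + 8,896 + 375,668 = 2,447,555 (under)
June 2019–October 2019: 316,425 + 863,176 + 8,896 + 375,668 + 7,034 = 1,571,199 (under)
July 2019–November 2019: 863,176 + 8,896 + 375,668 + 7,034 + 107,198 = 1,361,972 (under)
August 2019–December 2019: 8,896 + 375,668 + 7,034 + 107,198 + 14,447 = 513,243 (under)
1 window exceeds the threshold.

1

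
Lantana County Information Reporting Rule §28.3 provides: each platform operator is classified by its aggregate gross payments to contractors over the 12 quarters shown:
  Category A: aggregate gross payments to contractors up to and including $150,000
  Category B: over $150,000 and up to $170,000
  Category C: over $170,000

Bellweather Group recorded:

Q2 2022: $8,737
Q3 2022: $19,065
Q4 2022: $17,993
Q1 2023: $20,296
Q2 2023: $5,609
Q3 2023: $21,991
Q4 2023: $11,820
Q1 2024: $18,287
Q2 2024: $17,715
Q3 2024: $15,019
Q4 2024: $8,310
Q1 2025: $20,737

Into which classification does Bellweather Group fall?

Category C

Aggregate gross payments to contractors: $8,737 + $19,065 + $17,993 + $20,296 + $5,609 + $21,991 + $11,820 + $18,287 + $17,715 + $15,019 + $8,310 + $20,737 = $185,579.
$185,579 > $170,000, so Category C applies.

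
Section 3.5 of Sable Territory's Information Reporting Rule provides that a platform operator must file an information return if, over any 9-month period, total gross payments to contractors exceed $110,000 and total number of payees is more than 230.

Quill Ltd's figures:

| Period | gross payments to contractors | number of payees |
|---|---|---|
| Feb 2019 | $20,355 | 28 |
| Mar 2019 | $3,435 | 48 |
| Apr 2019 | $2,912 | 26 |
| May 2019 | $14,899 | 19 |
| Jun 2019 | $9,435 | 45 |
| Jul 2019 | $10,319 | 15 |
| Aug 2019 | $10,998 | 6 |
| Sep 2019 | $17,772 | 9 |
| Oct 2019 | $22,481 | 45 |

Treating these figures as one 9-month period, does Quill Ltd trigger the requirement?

Total gross payments to contractors: $20,355 + $3,435 + $2,912 + $14,899 + $9,435 + $10,319 + $10,998 + $17,772 + $22,481 = $112,606 (> $110,000).
Total number of payees: 28 + 48 + 26 + 19 + 45 + 15 + 6 + 9 + 45 = 241 (> 230).
The test is 'and': both thresholds are exceeded.

Yes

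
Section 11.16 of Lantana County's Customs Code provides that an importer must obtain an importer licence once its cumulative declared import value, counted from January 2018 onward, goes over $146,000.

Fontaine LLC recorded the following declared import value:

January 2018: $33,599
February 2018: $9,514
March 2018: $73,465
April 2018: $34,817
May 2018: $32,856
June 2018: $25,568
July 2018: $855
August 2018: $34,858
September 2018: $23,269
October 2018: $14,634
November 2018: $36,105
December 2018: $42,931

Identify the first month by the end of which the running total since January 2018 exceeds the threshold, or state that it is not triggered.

April 2018

Through January 2018: $33,599
Through February 2018: $43,113
Through March 2018: $116,578
Through April 2018: $151,395 ← exceeds threshold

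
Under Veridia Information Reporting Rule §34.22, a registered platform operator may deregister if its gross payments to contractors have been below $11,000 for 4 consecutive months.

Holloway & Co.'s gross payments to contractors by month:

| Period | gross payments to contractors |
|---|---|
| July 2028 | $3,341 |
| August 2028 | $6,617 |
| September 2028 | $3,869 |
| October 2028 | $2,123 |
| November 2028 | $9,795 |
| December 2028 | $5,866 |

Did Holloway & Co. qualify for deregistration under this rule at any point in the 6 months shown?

Months below $11,000: July 2028, August 2028, September 2028, October 2028, November 2028, December 2028.
Longest run of consecutive months below the threshold: 6.
6 ≥ 4, so Holloway & Co. became eligible.

Yes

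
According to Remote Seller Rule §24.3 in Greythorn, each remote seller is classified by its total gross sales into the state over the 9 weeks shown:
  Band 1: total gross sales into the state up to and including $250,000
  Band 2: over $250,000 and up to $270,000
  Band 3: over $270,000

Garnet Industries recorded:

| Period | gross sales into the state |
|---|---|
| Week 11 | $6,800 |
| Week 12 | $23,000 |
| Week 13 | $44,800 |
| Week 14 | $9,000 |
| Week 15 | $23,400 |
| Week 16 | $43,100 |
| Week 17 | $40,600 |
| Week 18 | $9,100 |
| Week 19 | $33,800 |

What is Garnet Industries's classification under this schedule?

Band 1

Total gross sales into the state: $6,800 + $23,000 + $44,800 + $9,000 + $23,400 + $43,100 + $40,600 + $9,100 + $33,800 = $233,600.
$233,600 ≤ $250,000, so Band 1 applies.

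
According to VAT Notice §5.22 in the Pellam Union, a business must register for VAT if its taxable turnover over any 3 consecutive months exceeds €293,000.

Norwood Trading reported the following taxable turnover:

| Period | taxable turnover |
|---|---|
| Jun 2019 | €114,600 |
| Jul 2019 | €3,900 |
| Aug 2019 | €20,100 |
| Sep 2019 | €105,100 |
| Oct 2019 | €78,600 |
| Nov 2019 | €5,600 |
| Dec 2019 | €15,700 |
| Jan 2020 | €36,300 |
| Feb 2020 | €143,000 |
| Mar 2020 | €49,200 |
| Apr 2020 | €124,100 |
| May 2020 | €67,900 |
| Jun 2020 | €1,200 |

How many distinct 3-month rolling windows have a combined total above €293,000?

1

Jun 2019–Aug 2019: €114,600 + €3,900 + €20,100 = €138,600 (under)
Jul 2019–Sep 2019: €3,900 + €20,100 + €105,100 = €129,100 (under)
Aug 2019–Oct 2019: €20,100 + €105,100 + €78,600 = €203,800 (under)
Sep 2019–Nov 2019: €105,100 + €78,600 + €5,600 = €189,300 (under)
Oct 2019–Dec 2019: €78,600 + €5,600 + €15,700 = €99,900 (under)
Nov 2019–Jan 2020: €5,600 + €15,700 + €36,300 = €57,600 (under)
Dec 2019–Feb 2020: €15,700 + €36,300 + €143,000 = €195,000 (under)
Jan 2020–Mar 2020: €36,300 + €143,000 + €49,200 = €228,500 (under)
Feb 2020–Apr 2020: €143,000 + €49,200 + €124,100 = €316,300 (over)
Mar 2020–May 2020: €49,200 + €124,100 + €67,900 = €241,200 (under)
Apr 2020–Jun 2020: €124,100 + €67,900 + €1,200 = €193,200 (under)
1 window exceeds the threshold.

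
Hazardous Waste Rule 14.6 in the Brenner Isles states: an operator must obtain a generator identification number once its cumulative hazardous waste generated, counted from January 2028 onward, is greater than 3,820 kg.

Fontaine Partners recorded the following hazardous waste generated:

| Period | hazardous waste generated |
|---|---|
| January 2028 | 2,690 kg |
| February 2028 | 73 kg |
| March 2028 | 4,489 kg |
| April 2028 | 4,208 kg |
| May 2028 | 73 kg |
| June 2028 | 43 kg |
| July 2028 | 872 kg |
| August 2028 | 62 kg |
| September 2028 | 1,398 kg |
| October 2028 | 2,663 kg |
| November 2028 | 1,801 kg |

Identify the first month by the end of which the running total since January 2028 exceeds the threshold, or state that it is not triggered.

Through January 2028: 2,690 kg
Through February 2028: 2,763 kg
Through March 2028: 7,252 kg ← exceeds threshold

March 2028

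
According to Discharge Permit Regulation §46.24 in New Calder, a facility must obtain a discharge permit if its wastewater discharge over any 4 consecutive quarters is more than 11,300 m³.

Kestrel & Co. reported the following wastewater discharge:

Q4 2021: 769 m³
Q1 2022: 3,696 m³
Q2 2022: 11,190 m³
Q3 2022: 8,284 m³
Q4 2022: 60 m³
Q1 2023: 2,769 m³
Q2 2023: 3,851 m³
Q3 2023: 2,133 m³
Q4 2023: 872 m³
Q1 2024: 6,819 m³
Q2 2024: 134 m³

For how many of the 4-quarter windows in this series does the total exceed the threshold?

5

Q4 2021–Q3 2022: 769 m³ + 3,696 m³ + 11,190 m³ + 8,284 m³ = 23,939 m³ (over)
Q1 2022–Q4 2022: 3,696 m³ + 11,190 m³ + 8,284 m³ + 60 m³ = 23,230 m³ (over)
Q2 2022–Q1 2023: 11,190 m³ + 8,284 m³ + 60 m³ + 2,769 m³ = 22,303 m³ (over)
Q3 2022–Q2 2023: 8,284 m³ + 60 m³ + 2,769 m³ + 3,851 m³ = 14,964 m³ (over)
Q4 2022–Q3 2023: 60 m³ + 2,769 m³ + 3,851 m³ + 2,133 m³ = 8,813 m³ (under)
Q1 2023–Q4 2023: 2,769 m³ + 3,851 m³ + 2,133 m³ + 872 m³ = 9,625 m³ (under)
Q2 2023–Q1 2024: 3,851 m³ + 2,133 m³ + 872 m³ + 6,819 m³ = 13,675 m³ (over)
Q3 2023–Q2 2024: 2,133 m³ + 872 m³ + 6,819 m³ + 134 m³ = 9,958 m³ (under)
5 windows exceed the threshold.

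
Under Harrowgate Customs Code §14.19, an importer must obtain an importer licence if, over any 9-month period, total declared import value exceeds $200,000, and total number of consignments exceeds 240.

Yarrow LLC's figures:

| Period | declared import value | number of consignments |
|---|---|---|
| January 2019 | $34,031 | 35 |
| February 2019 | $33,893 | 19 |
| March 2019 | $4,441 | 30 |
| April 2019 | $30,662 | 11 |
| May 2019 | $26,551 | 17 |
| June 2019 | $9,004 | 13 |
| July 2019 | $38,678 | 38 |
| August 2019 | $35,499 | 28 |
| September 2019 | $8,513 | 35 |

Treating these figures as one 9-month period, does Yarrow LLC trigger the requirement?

No

Total declared import value: $34,031 + $33,893 + $4,441 + $30,662 + $26,551 + $9,004 + $38,678 + $35,499 + $8,513 = $221,272 (> $200,000).
Total number of consignments: 35 + 19 + 30 + 11 + 17 + 13 + 38 + 28 + 35 = 226 (≤ 240).
The test is 'and': the rule requires both, and at least one is not exceeded.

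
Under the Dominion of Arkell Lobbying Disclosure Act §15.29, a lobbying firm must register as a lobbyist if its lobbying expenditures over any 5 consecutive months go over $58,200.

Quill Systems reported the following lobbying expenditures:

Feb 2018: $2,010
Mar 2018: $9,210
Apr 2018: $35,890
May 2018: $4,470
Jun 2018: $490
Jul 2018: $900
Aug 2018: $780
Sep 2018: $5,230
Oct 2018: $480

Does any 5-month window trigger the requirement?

Feb 2018–Jun 2018: $2,010 + $9,210 + $35,890 + $4,470 + $490 = $52,070 (under)
Mar 2018–Jul 2018: $9,210 + $35,890 + $4,470 + $490 + $900 = $50,960 (under)
Apr 2018–Aug 2018: $35,890 + $4,470 + $490 + $900 + $780 = $42,530 (under)
May 2018–Sep 2018: $4,470 + $490 + $900 + $780 + $5,230 = $11,870 (under)
Jun 2018–Oct 2018: $490 + $900 + $780 + $5,230 + $480 = $7,880 (under)
No window exceeds $58,200.

No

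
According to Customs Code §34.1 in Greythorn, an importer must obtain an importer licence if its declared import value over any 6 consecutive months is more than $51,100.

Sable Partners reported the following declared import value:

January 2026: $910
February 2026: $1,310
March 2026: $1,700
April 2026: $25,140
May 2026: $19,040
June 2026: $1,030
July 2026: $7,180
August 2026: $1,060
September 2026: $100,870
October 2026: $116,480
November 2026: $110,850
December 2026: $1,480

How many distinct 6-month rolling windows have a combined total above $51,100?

January 2026–June 2026: $910 + $1,310 + $1,700 + $25,140 + $19,040 + $1,030 = $49,130 (under)
February 2026–July 2026: $1,310 + $1,700 + $25,140 + $19,040 + $1,030 + $7,180 = $55,400 (over)
March 2026–August 2026: $1,700 + $25,140 + $19,040 + $1,030 + $7,180 + $1,060 = $55,150 (over)
April 2026–September 2026: $25,140 + $19,040 + $1,030 + $7,180 + $1,060 + $100,870 = $154,320 (over)
May 2026–October 2026: $19,040 + $1,030 + $7,180 + $1,060 + $100,870 + $116,480 = $245,660 (over)
June 2026–November 2026: $1,030 + $7,180 + $1,060 + $100,870 + $116,480 + $110,850 = $337,470 (over)
July 2026–December 2026: $7,180 + $1,060 + $100,870 + $116,480 + $110,850 + $1,480 = $337,920 (over)
6 windows exceed the threshold.

6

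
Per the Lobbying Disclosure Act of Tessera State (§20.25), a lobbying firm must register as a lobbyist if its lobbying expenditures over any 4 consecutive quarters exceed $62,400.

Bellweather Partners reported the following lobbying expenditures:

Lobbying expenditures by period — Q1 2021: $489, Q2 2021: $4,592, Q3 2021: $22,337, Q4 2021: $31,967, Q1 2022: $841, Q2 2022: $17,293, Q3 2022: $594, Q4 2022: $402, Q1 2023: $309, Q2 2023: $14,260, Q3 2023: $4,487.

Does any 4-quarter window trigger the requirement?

Q1 2021–Q4 2021: $489 + $4,592 + $22,337 + $31,967 = $59,385 (under)
Q2 2021–Q1 2022: $4,592 + $22,337 + $31,967 + $841 = $59,737 (under)
Q3 2021–Q2 2022: $22,337 + $31,967 + $841 + $17,293 = $72,438 (over)
Q4 2021–Q3 2022: $31,967 + $841 + $17,293 + $594 = $50,695 (under)
Q1 2022–Q4 2022: $841 + $17,293 + $594 + $402 = $19,130 (under)
Q2 2022–Q1 2023: $17,293 + $594 + $402 + $309 = $18,598 (under)
Q3 2022–Q2 2023: $594 + $402 + $309 + $14,260 = $15,565 (under)
Q4 2022–Q3 2023: $402 + $309 + $14,260 + $4,487 = $19,458 (under)
At least one window exceeds $62,400.

Yes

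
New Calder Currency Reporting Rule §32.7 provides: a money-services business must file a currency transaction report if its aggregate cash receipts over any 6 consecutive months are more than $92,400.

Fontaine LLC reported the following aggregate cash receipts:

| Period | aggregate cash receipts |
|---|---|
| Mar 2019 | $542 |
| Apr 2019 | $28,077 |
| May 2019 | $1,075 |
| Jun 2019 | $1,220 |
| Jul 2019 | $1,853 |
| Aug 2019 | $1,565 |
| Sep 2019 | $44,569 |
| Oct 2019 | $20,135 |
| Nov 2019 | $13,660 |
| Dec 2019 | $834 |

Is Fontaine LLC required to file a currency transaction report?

Mar 2019–Aug 2019: $542 + $28,077 + $1,075 + $1,220 + $1,853 + $1,565 = $34,332 (under)
Apr 2019–Sep 2019: $28,077 + $1,075 + $1,220 + $1,853 + $1,565 + $44,569 = $78,359 (under)
May 2019–Oct 2019: $1,075 + $1,220 + $1,853 + $1,565 + $44,569 + $20,135 = $70,417 (under)
Jun 2019–Nov 2019: $1,220 + $1,853 + $1,565 + $44,569 + $20,135 + $13,660 = $83,002 (under)
Jul 2019–Dec 2019: $1,853 + $1,565 + $44,569 + $20,135 + $13,660 + $834 = $82,616 (under)
No window exceeds $92,400.

No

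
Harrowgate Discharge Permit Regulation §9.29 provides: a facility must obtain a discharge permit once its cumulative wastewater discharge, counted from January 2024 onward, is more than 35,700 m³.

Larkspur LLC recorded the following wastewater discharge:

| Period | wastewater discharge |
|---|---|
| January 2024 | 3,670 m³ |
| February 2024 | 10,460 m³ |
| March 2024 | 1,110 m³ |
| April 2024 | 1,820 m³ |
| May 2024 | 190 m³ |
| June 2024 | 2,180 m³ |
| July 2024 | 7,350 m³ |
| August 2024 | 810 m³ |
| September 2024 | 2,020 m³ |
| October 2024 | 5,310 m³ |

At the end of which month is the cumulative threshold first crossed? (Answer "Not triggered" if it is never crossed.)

Through January 2024: 3,670 m³
Through February 2024: 14,130 m³
Through March 2024: 15,240 m³
Through April 2024: 17,060 m³
Through May 2024: 17,250 m³
Through June 2024: 19,430 m³
Through July 2024: 26,780 m³
Through August 2024: 27,590 m³
Through September 2024: 29,610 m³
Through October 2024: 34,920 m³
Final cumulative total 34,920 m³ ≤ 35,700 m³; the threshold is never exceeded.

Not triggered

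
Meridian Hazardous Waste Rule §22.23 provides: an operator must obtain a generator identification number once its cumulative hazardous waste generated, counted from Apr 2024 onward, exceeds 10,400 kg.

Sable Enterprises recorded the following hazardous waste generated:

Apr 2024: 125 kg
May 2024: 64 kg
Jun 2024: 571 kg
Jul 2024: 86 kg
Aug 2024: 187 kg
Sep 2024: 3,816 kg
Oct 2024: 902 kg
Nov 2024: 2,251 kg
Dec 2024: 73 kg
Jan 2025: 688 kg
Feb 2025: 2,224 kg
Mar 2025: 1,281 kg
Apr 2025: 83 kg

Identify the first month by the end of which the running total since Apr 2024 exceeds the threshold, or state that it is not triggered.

Through Apr 2024: 125 kg
Through May 2024: 189 kg
Through Jun 2024: 760 kg
Through Jul 2024: 846 kg
Through Aug 2024: 1,033 kg
Through Sep 2024: 4,849 kg
Through Oct 2024: 5,751 kg
Through Nov 2024: 8,002 kg
Through Dec 2024: 8,075 kg
Through Jan 2025: 8,763 kg
Through Feb 2025: 10,987 kg ← exceeds threshold

Feb 2025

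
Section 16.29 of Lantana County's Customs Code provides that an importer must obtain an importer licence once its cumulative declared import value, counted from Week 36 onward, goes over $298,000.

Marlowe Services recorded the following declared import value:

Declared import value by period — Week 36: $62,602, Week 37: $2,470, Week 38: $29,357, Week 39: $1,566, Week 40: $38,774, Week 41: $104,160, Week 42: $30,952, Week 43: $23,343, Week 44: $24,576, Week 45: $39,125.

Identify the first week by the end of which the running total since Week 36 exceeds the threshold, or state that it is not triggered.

Week 44

Through Week 36: $62,602
Through Week 37: $65,072
Through Week 38: $94,429
Through Week 39: $95,995
Through Week 40: $134,769
Through Week 41: $238,929
Through Week 42: $269,881
Through Week 43: $293,224
Through Week 44: $317,800 ← exceeds threshold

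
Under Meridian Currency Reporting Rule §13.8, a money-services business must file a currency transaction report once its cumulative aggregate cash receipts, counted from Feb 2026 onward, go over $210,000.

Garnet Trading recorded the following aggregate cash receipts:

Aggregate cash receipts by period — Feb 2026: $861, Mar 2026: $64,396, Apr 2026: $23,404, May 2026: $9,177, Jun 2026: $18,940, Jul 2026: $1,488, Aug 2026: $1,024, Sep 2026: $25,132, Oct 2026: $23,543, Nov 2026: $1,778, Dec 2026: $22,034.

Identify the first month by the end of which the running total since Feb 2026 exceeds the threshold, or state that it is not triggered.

Through Feb 2026: $861
Through Mar 2026: $65,257
Through Apr 2026: $88,661
Through May 2026: $97,838
Through Jun 2026: $116,778
Through Jul 2026: $118,266
Through Aug 2026: $119,290
Through Sep 2026: $144,422
Through Oct 2026: $167,965
Through Nov 2026: $169,743
Through Dec 2026: $191,777
Final cumulative total $191,777 ≤ $210,000; the threshold is never exceeded.

Not triggered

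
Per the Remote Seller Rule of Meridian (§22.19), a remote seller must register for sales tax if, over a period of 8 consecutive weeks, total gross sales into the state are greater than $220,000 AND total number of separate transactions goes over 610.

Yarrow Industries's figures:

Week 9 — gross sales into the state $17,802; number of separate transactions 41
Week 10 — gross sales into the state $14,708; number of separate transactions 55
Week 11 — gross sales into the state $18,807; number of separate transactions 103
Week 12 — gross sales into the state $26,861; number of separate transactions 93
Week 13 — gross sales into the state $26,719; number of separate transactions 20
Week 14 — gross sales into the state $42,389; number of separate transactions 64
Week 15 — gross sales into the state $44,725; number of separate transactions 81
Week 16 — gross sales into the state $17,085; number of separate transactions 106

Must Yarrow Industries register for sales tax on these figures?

Total gross sales into the state: $17,802 + $14,708 + $18,807 + $26,861 + $26,719 + $42,389 + $44,725 + $17,085 = $209,096 (≤ $220,000).
Total number of separate transactions: 41 + 55 + 103 + 93 + 20 + 64 + 81 + 106 = 563 (≤ 610).
The test is 'and': the rule requires both, and at least one is not exceeded.

No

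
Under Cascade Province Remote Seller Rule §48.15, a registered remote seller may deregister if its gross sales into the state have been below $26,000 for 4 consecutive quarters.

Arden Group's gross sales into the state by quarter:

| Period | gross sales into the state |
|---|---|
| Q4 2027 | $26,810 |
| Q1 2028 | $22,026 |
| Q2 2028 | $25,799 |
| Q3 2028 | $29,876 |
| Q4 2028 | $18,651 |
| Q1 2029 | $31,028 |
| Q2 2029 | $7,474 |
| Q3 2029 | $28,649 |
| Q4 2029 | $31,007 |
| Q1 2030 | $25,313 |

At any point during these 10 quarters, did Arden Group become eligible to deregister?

No

Quarters below $26,000: Q1 2028, Q2 2028, Q4 2028, Q2 2029, Q1 2030.
Longest run of consecutive quarters below the threshold: 2.
2 < 4, so Arden Group never became eligible.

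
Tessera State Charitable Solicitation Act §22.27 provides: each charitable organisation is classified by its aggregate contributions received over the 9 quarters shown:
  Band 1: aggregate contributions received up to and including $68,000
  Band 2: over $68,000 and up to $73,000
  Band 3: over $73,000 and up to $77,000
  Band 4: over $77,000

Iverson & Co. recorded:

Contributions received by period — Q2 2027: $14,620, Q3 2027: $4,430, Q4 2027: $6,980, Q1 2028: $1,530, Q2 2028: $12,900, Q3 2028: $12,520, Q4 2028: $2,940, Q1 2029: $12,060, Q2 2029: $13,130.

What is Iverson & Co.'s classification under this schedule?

Band 4

Aggregate contributions received: $14,620 + $4,430 + $6,980 + $1,530 + $12,900 + $12,520 + $2,940 + $12,060 + $13,130 = $81,110.
$81,110 > $77,000, so Band 4 applies.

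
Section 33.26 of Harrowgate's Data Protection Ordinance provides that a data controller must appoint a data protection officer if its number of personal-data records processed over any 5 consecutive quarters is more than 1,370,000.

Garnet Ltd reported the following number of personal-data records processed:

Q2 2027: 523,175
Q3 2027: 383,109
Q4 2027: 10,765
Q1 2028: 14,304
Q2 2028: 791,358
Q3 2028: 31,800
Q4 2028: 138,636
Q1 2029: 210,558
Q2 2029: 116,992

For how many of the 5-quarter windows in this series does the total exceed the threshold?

Q2 2027–Q2 2028: 523,175 + 383,109 + 10,765 + 14,304 + 791,358 = 1,722,711 (over)
Q3 2027–Q3 2028: 383,109 + 10,765 + 14,304 + 791,358 + 31,800 = 1,231,336 (under)
Q4 2027–Q4 2028: 10,765 + 14,304 + 791,358 + 31,800 + 138,636 = 986,863 (under)
Q1 2028–Q1 2029: 14,304 + 791,358 + 31,800 + 138,636 + 210,558 = 1,186,656 (under)
Q2 2028–Q2 2029: 791,358 + 31,800 + 138,636 + 210,558 + 116,992 = 1,289,344 (under)
1 window exceeds the threshold.

1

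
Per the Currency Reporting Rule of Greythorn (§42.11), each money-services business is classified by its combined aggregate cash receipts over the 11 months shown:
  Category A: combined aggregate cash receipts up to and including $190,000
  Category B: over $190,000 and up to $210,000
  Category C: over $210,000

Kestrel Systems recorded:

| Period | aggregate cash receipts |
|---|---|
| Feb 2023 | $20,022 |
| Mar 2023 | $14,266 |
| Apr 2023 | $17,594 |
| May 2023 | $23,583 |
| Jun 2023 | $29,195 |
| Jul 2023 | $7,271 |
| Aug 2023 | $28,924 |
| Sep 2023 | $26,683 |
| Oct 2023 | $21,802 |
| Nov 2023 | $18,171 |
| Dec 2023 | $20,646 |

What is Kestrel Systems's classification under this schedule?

Combined aggregate cash receipts: $20,022 + $14,266 + $17,594 + $23,583 + $29,195 + $7,271 + $28,924 + $26,683 + $21,802 + $18,171 + $20,646 = $228,157.
$228,157 > $210,000, so Category C applies.

Category C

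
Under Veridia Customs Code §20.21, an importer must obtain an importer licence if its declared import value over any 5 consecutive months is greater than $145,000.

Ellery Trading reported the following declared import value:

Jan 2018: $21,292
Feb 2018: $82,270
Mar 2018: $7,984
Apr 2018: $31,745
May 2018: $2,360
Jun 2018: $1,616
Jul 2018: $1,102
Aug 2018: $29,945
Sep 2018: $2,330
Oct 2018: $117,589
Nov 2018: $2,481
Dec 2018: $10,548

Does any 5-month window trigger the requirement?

Yes

Jan 2018–May 2018: $21,292 + $82,270 + $7,984 + $31,745 + $2,360 = $145,651 (over)
Feb 2018–Jun 2018: $82,270 + $7,984 + $31,745 + $2,360 + $1,616 = $125,975 (under)
Mar 2018–Jul 2018: $7,984 + $31,745 + $2,360 + $1,616 + $1,102 = $44,807 (under)
Apr 2018–Aug 2018: $31,745 + $2,360 + $1,616 + $1,102 + $29,945 = $66,768 (under)
May 2018–Sep 2018: $2,360 + $1,616 + $1,102 + $29,945 + $2,330 = $37,353 (under)
Jun 2018–Oct 2018: $1,616 + $1,102 + $29,945 + $2,330 + $117,589 = $152,582 (over)
Jul 2018–Nov 2018: $1,102 + $29,945 + $2,330 + $117,589 + $2,481 = $153,447 (over)
Aug 2018–Dec 2018: $29,945 + $2,330 + $117,589 + $2,481 + $10,548 = $162,893 (over)
At least one window exceeds $145,000.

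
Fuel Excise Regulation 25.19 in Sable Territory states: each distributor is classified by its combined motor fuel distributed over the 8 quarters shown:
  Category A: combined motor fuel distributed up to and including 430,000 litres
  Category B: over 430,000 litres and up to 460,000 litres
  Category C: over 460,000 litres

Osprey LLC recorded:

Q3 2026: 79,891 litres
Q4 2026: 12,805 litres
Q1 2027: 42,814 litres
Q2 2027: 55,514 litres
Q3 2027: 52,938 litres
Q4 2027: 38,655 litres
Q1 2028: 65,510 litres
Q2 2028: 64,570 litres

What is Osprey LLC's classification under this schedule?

Combined motor fuel distributed: 79,891 litres + 12,805 litres + 42,814 litres + 55,514 litres + 52,938 litres + 38,655 litres + 65,510 litres + 64,570 litres = 412,697 litres.
412,697 litres ≤ 430,000 litres, so Category A applies.

Category A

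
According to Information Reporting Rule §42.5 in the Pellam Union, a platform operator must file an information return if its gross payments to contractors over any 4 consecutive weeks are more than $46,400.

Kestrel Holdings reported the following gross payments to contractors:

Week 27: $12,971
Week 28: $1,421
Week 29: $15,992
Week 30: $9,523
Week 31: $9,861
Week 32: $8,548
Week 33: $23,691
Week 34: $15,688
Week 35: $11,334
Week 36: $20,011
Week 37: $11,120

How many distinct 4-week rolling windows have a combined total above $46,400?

5

Week 27–Week 30: $12,971 + $1,421 + $15,992 + $9,523 = $39,907 (under)
Week 28–Week 31: $1,421 + $15,992 + $9,523 + $9,861 = $36,797 (under)
Week 29–Week 32: $15,992 + $9,523 + $9,861 + $8,548 = $43,924 (under)
Week 30–Week 33: $9,523 + $9,861 + $8,548 + $23,691 = $51,623 (over)
Week 31–Week 34: $9,861 + $8,548 + $23,691 + $15,688 = $57,788 (over)
Week 32–Week 35: $8,548 + $23,691 + $15,688 + $11,334 = $59,261 (over)
Week 33–Week 36: $23,691 + $15,688 + $11,334 + $20,011 = $70,724 (over)
Week 34–Week 37: $15,688 + $11,334 + $20,011 + $11,120 = $58,153 (over)
5 windows exceed the threshold.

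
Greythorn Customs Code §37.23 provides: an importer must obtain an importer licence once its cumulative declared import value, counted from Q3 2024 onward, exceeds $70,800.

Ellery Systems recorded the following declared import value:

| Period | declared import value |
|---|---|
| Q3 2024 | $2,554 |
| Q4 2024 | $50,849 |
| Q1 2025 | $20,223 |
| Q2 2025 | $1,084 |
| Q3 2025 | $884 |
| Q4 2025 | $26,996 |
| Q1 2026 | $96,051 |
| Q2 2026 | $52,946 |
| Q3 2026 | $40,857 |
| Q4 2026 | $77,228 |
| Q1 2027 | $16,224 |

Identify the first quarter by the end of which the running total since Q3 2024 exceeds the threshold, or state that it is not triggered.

Through Q3 2024: $2,554
Through Q4 2024: $53,403
Through Q1 2025: $73,626 ← exceeds threshold

Q1 2025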